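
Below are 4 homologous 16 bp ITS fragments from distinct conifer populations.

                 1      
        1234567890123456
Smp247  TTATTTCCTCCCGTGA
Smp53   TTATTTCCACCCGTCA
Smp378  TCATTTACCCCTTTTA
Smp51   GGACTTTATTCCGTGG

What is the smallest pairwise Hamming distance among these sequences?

2

Pairwise Hamming distances:
  Smp247 vs Smp53: 2
  Smp247 vs Smp378: 6
  Smp247 vs Smp51: 7
  Smp53 vs Smp378: 6
  Smp53 vs Smp51: 9
  Smp378 vs Smp51: 11
The smallest is 2, between Smp247 and Smp53.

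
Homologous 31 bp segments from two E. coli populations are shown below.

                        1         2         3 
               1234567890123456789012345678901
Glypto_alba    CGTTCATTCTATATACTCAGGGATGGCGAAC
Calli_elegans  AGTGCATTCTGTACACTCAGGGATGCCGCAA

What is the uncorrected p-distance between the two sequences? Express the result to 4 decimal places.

Differing sites — 1:C/A; 4:T/G; 11:A/G; 14:T/C; 26:G/C; 29:A/C; 31:C/A.
There are 7 differences over 31 sites, so p = 7/31 = 0.2258.

0.2258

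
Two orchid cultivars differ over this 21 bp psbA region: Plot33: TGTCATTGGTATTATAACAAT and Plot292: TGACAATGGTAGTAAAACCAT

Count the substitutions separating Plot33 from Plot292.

Mismatches occur at site 3 (T/A), site 6 (T/A), site 12 (T/G), site 15 (T/A), site 19 (A/C).
That gives 5 mismatches out of 21 aligned sites, so the Hamming distance is 5.

5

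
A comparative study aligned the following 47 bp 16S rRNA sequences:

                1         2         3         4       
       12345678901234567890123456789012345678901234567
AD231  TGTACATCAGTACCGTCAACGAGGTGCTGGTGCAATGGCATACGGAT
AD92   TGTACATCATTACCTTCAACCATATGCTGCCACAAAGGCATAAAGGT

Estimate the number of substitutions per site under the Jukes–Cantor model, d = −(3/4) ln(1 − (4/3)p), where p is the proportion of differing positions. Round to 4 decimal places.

The sequences differ at positions 10 (G/T), 15 (G/T), 21 (G/C), 23 (G/T), 24 (G/A), 30 (G/C), 31 (T/C), 32 (G/A), 36 (T/A), 43 (C/A), 44 (G/A), 46 (A/G).
p = 12/47 = 0.255319.
d = −0.75 · ln(1 − (4/3)·0.255319) = −0.75 · ln(0.659575) = −0.75 · (-0.416160) = 0.3121.

0.3121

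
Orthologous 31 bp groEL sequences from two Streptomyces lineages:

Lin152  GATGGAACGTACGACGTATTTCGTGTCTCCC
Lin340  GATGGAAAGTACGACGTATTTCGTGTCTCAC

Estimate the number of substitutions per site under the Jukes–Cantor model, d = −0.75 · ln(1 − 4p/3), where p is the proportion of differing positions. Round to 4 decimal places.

Mismatches occur at site 8 (C↔A), site 30 (C↔A).
p = 2/31 = 0.064516.
d = −0.75 · ln(1 − (4/3)·0.064516) = −0.75 · ln(0.913979) = −0.75 · (-0.089948) = 0.0675.

0.0675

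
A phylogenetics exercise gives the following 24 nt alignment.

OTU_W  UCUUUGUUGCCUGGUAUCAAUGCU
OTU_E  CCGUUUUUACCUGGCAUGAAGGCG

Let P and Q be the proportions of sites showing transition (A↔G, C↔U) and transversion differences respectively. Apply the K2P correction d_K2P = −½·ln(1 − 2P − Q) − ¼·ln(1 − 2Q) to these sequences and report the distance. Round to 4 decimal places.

Mismatches occur at site 1 (U/C, transition), site 3 (U/G, transversion), site 6 (G/U, transversion), site 9 (G/A, transition), site 15 (U/C, transition), site 18 (C/G, transversion), site 21 (U/G, transversion), site 24 (U/G, transversion).
Of the 8 differences, 3 transitions and 5 transversions over 24 sites: P = 3/24 = 0.125000, Q = 5/24 = 0.208333.
d = −0.5·ln(0.541667) − 0.25·ln(0.583334) = −0.5·(-0.613104) − 0.25·(-0.538995) = 0.4413.

0.4413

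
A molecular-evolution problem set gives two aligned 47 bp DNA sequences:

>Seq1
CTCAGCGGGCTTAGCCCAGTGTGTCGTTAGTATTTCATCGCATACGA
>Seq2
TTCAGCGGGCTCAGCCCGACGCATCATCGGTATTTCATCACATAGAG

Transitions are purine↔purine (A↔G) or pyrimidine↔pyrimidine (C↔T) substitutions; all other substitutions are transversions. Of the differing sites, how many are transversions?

1

Mismatches occur at site 1 (C→T, transition), site 12 (T→C, transition), site 18 (A→G, transition), site 19 (G→A, transition), site 20 (T→C, transition), site 22 (T→C, transition), site 23 (G→A, transition), site 26 (G→A, transition), site 28 (T→C, transition), site 29 (A→G, transition), site 40 (G→A, transition), site 45 (C→G, transversion), site 46 (G→A, transition), site 47 (A→G, transition).
Of the 14 differences, 13 transitions and 1 transversion, so the answer is 1.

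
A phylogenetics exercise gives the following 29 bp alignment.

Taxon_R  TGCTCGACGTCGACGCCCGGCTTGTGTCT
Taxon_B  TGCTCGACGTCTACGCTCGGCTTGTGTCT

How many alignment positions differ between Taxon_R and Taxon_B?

Mismatches occur at site 12 (G→T), site 17 (C→T).
That gives 2 mismatches out of 29 aligned sites, so the Hamming distance is 2.

2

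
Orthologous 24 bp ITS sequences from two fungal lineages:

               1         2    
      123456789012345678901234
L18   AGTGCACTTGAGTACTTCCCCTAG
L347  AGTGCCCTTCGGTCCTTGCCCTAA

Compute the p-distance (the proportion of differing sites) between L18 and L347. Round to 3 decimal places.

Differing sites — 6:A/C; 10:G/C; 11:A/G; 14:A/C; 18:C/G; 24:G/A.
There are 6 differences over 24 sites, so p = 6/24 = 0.250.

0.250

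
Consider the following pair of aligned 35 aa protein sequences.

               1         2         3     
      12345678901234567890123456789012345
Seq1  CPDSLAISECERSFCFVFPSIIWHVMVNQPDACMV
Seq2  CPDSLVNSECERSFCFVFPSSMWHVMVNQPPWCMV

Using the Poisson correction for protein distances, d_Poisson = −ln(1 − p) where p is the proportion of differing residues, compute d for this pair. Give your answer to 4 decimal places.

Mismatches occur at site 6 (A↔V), site 7 (I↔N), site 21 (I↔S), site 22 (I↔M), site 31 (D↔P), site 32 (A↔W).
p = 6/35 = 0.171429.
d = −ln(1 − 0.171429) = −ln(0.828571) = 0.1881.

0.1881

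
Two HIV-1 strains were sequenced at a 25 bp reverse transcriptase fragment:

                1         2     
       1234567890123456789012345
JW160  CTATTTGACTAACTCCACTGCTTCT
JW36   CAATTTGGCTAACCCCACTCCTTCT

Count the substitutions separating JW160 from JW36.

4

Differing sites — 2:T/A; 8:A/G; 14:T/C; 20:G/C.
That gives 4 mismatches out of 25 aligned sites, so the Hamming distance is 4.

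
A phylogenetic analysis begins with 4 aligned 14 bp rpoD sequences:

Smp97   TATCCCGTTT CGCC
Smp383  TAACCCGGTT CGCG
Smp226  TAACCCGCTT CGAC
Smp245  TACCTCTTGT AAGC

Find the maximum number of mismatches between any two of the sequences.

Pairwise Hamming distances:
  Smp97 vs Smp383: 3
  Smp97 vs Smp226: 3
  Smp97 vs Smp245: 7
  Smp383 vs Smp226: 3
  Smp383 vs Smp245: 9
  Smp226 vs Smp245: 8
The largest is 9, between Smp383 and Smp245.

9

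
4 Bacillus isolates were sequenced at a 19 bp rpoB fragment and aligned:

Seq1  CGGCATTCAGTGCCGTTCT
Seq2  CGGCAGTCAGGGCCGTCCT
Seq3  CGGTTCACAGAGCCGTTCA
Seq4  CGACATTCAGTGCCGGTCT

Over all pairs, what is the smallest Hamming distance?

2

Pairwise Hamming distances:
  Seq1 vs Seq2: 3
  Seq1 vs Seq3: 6
  Seq1 vs Seq4: 2
  Seq2 vs Seq3: 7
  Seq2 vs Seq4: 5
  Seq3 vs Seq4: 8
The smallest is 2, between Seq1 and Seq4.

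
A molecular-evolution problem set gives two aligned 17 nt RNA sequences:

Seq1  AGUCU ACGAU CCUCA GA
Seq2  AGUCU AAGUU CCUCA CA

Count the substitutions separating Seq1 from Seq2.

3

The sequences differ at positions 7 (C/A), 9 (A/U), 16 (G/C).
That gives 3 mismatches out of 17 aligned sites, so the Hamming distance is 3.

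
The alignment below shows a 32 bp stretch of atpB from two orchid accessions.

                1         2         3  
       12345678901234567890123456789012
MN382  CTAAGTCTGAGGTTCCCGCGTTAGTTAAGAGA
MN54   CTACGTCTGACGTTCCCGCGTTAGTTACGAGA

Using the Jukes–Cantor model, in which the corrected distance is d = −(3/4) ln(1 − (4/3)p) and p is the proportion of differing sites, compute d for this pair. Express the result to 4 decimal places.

The sequences differ at positions 4 (A/C), 11 (G/C), 28 (A/C).
p = 3/32 = 0.093750.
d = −0.75 · ln(1 − (4/3)·0.093750) = −0.75 · ln(0.875000) = −0.75 · (-0.133531) = 0.1001.

0.1001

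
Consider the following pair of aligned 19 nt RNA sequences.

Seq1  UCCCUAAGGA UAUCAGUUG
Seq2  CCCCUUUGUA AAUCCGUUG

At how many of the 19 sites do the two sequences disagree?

6

The sequences differ at positions 1 (U/C), 6 (A/U), 7 (A/U), 9 (G/U), 11 (U/A), 15 (A/C).
That gives 6 mismatches out of 19 aligned sites, so the Hamming distance is 6.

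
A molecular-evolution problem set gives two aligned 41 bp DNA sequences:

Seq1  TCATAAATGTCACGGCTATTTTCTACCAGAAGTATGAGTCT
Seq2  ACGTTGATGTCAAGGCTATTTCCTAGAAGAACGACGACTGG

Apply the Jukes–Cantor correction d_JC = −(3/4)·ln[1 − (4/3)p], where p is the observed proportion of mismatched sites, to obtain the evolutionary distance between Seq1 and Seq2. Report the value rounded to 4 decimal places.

0.4556

The sequences differ at positions 1 (T/A), 3 (A/G), 5 (A/T), 6 (A/G), 13 (C/A), 22 (T/C), 26 (C/G), 27 (C/A), 32 (G/C), 33 (T/G), 35 (T/C), 38 (G/C), 40 (C/G), 41 (T/G).
p = 14/41 = 0.341463.
d = −0.75 · ln(1 − (4/3)·0.341463) = −0.75 · ln(0.544716) = −0.75 · (-0.607491) = 0.4556.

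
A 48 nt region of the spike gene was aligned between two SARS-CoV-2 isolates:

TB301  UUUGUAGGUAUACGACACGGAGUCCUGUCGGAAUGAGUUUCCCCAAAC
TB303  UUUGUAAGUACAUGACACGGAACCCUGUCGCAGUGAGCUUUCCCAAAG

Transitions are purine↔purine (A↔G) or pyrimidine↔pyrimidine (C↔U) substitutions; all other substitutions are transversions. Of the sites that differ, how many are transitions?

Differing sites — 7:G/A (Ti); 11:U/C (Ti); 13:C/U (Ti); 22:G/A (Ti); 23:U/C (Ti); 31:G/C (Tv); 33:A/G (Ti); 38:U/C (Ti); 41:C/U (Ti); 48:C/G (Tv).
Of the 10 differences, 8 transitions and 2 transversions, so the answer is 8.

8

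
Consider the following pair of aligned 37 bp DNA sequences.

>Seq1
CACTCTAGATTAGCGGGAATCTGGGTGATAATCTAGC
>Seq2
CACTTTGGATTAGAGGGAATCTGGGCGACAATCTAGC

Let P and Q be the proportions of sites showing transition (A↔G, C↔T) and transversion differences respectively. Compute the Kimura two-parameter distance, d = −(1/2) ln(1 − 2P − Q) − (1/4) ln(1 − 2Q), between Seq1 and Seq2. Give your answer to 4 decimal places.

Differing sites — 5:C/T (Ti); 7:A/G (Ti); 14:C/A (Tv); 26:T/C (Ti); 29:T/C (Ti).
Of the 5 differences, 4 transitions and 1 transversion over 37 sites: P = 4/37 = 0.108108, Q = 1/37 = 0.027027.
d = −0.5·ln(0.756757) − 0.25·ln(0.945946) = −0.5·(-0.278713) − 0.25·(-0.055570) = 0.1532.

0.1532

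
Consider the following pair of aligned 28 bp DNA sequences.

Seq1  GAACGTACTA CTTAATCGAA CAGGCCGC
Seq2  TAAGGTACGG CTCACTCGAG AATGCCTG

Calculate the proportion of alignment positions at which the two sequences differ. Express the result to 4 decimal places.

Mismatches occur at site 1 (G↔T), site 4 (C↔G), site 9 (T↔G), site 10 (A↔G), site 13 (T↔C), site 15 (A↔C), site 20 (A↔G), site 21 (C↔A), site 23 (G↔T), site 27 (G↔T), site 28 (C↔G).
There are 11 differences over 28 sites, so p = 11/28 = 0.3929.

0.3929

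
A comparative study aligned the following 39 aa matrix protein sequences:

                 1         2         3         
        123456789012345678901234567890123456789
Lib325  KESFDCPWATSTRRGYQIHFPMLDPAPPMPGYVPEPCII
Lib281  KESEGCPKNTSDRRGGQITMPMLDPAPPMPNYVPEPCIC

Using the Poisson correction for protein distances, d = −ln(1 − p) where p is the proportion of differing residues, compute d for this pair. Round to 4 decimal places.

0.2963

The sequences differ at positions 4 (F/E), 5 (D/G), 8 (W/K), 9 (A/N), 12 (T/D), 16 (Y/G), 19 (H/T), 20 (F/M), 31 (G/N), 39 (I/C).
p = 10/39 = 0.256410.
d = −ln(1 − 0.256410) = −ln(0.743590) = 0.2963.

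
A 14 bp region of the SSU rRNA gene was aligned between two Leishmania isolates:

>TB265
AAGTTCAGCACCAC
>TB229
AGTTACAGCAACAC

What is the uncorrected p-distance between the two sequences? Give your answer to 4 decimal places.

Differing sites — 2:A/G; 3:G/T; 5:T/A; 11:C/A.
There are 4 differences over 14 sites, so p = 4/14 = 0.2857.

0.2857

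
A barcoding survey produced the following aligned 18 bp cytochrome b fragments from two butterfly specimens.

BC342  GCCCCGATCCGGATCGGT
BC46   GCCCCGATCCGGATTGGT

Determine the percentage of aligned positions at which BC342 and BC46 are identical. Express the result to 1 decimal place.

94.4%

The sequences differ at position 15 (C/T).
17 of the 18 sites match, so the percent identity is 17/18 × 100 = 94.4%.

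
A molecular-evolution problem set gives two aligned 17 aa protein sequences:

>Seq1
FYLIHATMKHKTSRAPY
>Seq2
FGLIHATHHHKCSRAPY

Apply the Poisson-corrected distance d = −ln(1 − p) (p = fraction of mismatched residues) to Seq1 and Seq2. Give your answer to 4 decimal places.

Differing sites — 2:Y/G; 8:M/H; 9:K/H; 12:T/C.
p = 4/17 = 0.235294.
d = −ln(1 − 0.235294) = −ln(0.764706) = 0.2683.

0.2683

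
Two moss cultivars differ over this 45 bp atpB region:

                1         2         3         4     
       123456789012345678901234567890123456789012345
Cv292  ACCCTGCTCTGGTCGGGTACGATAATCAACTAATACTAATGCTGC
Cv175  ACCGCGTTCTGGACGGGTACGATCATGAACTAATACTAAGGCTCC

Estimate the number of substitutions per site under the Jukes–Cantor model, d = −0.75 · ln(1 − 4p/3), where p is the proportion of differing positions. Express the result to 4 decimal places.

0.2029

Mismatches occur at site 4 (C↔G), site 5 (T↔C), site 7 (C↔T), site 13 (T↔A), site 24 (A↔C), site 27 (C↔G), site 40 (T↔G), site 44 (G↔C).
p = 8/45 = 0.177778.
d = −0.75 · ln(1 − (4/3)·0.177778) = −0.75 · ln(0.762963) = −0.75 · (-0.270546) = 0.2029.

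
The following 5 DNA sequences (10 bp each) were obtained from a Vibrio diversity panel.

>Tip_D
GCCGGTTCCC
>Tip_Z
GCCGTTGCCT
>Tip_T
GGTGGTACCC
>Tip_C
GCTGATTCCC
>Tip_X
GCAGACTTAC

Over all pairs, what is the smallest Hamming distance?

Pairwise Hamming distances:
  Tip_D vs Tip_Z: 3
  Tip_D vs Tip_T: 3
  Tip_D vs Tip_C: 2
  Tip_D vs Tip_X: 5
  Tip_Z vs Tip_T: 5
  Tip_Z vs Tip_C: 4
  Tip_Z vs Tip_X: 7
  Tip_T vs Tip_C: 3
  Tip_T vs Tip_X: 7
  Tip_C vs Tip_X: 4
The smallest is 2, between Tip_D and Tip_C.

2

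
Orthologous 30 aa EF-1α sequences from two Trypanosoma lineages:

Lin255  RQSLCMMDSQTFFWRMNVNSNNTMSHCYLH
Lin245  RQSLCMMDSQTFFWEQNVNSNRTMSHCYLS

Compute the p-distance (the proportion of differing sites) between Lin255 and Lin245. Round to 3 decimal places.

0.133

Differing sites — 15:R/E; 16:M/Q; 22:N/R; 30:H/S.
There are 4 differences over 30 sites, so p = 4/30 = 0.133.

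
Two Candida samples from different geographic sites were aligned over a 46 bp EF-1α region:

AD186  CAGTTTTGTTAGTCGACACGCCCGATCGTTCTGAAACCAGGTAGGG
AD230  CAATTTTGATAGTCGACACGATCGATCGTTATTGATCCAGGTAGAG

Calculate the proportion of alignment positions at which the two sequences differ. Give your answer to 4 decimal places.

0.1957

Mismatches occur at site 3 (G/A), site 9 (T/A), site 21 (C/A), site 22 (C/T), site 31 (C/A), site 33 (G/T), site 34 (A/G), site 36 (A/T), site 45 (G/A).
There are 9 differences over 46 sites, so p = 9/46 = 0.1957.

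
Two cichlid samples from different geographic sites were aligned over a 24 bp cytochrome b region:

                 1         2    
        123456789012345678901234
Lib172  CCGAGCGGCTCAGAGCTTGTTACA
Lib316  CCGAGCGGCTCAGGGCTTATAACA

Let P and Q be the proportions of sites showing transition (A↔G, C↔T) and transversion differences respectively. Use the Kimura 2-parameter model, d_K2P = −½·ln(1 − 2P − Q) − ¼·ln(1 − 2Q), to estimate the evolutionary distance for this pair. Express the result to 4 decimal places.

0.1386

The sequences differ at positions 14 (A/G, transition), 19 (G/A, transition), 21 (T/A, transversion).
Of the 3 differences, 2 transitions and 1 transversion over 24 sites: P = 2/24 = 0.083333, Q = 1/24 = 0.041667.
d = −0.5·ln(0.791667) − 0.25·ln(0.916666) = −0.5·(-0.233614) − 0.25·(-0.087012) = 0.1386.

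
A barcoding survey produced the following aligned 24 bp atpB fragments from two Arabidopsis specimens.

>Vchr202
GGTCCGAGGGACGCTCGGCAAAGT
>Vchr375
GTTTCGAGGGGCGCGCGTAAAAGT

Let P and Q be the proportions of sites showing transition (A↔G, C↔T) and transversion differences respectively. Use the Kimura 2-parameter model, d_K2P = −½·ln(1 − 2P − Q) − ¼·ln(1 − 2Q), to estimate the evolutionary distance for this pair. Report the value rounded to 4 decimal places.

Differing sites — 2:G/T (Tv); 4:C/T (Ti); 11:A/G (Ti); 15:T/G (Tv); 18:G/T (Tv); 19:C/A (Tv).
Of the 6 differences, 2 transitions and 4 transversions over 24 sites: P = 2/24 = 0.083333, Q = 4/24 = 0.166667.
d = −0.5·ln(0.666667) − 0.25·ln(0.666666) = −0.5·(-0.405465) − 0.25·(-0.405466) = 0.3041.

0.3041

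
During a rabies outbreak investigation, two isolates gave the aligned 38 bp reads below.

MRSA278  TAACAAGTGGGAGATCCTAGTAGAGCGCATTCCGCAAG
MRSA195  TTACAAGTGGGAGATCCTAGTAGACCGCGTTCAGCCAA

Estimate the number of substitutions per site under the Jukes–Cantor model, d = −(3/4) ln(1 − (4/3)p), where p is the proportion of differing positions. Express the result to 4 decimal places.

0.1773

Differing sites — 2:A/T; 25:G/C; 29:A/G; 33:C/A; 36:A/C; 38:G/A.
p = 6/38 = 0.157895.
d = −0.75 · ln(1 − (4/3)·0.157895) = −0.75 · ln(0.789473) = −0.75 · (-0.236390) = 0.1773.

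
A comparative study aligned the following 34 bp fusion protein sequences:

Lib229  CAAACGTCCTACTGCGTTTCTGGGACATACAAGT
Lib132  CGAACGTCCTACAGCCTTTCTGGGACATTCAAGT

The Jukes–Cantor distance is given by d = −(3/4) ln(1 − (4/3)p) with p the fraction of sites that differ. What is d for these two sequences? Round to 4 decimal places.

0.1280

Differing sites — 2:A/G; 13:T/A; 16:G/C; 29:A/T.
p = 4/34 = 0.117647.
d = −0.75 · ln(1 − (4/3)·0.117647) = −0.75 · ln(0.843137) = −0.75 · (-0.170626) = 0.1280.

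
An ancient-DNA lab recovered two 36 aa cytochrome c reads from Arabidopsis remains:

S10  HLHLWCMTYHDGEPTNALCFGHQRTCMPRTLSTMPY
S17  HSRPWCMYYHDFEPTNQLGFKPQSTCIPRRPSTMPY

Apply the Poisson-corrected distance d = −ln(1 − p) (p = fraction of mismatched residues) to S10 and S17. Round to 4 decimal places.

0.4480

Mismatches occur at site 2 (L↔S), site 3 (H↔R), site 4 (L↔P), site 8 (T↔Y), site 12 (G↔F), site 17 (A↔Q), site 19 (C↔G), site 21 (G↔K), site 22 (H↔P), site 24 (R↔S), site 27 (M↔I), site 30 (T↔R), site 31 (L↔P).
p = 13/36 = 0.361111.
d = −ln(1 − 0.361111) = −ln(0.638889) = 0.4480.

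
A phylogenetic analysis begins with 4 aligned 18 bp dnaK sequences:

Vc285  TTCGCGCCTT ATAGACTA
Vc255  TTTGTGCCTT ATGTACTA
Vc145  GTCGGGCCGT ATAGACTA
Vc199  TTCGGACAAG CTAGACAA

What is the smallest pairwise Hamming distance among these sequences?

Pairwise Hamming distances:
  Vc285 vs Vc255: 4
  Vc285 vs Vc145: 3
  Vc285 vs Vc199: 7
  Vc255 vs Vc145: 6
  Vc255 vs Vc199: 10
  Vc145 vs Vc199: 7
The smallest is 3, between Vc285 and Vc145.

3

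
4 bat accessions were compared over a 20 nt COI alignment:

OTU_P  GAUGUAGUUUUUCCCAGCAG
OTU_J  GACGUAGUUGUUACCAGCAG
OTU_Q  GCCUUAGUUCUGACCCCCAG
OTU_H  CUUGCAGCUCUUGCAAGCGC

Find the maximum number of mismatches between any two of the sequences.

13

Pairwise Hamming distances:
  OTU_P vs OTU_J: 3
  OTU_P vs OTU_Q: 8
  OTU_P vs OTU_H: 9
  OTU_J vs OTU_Q: 6
  OTU_J vs OTU_H: 10
  OTU_Q vs OTU_H: 13
The largest is 13, between OTU_Q and OTU_H.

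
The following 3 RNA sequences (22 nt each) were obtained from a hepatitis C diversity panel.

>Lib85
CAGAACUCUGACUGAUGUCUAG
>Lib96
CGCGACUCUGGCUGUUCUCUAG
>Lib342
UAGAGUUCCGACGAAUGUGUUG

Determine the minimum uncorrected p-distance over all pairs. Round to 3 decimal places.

Pairwise Hamming distances:
  Lib85 vs Lib96: 6
  Lib85 vs Lib342: 8
  Lib96 vs Lib342: 14
The smallest is 6 mismatches, between Lib85 and Lib96; p = 6/22 = 0.273.

0.273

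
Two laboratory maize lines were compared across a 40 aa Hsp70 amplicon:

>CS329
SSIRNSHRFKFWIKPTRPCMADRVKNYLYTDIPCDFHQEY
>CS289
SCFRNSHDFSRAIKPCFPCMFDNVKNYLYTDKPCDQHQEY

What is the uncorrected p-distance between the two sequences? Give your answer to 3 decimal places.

0.300

Mismatches occur at site 2 (S/C), site 3 (I/F), site 8 (R/D), site 10 (K/S), site 11 (F/R), site 12 (W/A), site 16 (T/C), site 17 (R/F), site 21 (A/F), site 23 (R/N), site 32 (I/K), site 36 (F/Q).
There are 12 differences over 40 sites, so p = 12/40 = 0.300.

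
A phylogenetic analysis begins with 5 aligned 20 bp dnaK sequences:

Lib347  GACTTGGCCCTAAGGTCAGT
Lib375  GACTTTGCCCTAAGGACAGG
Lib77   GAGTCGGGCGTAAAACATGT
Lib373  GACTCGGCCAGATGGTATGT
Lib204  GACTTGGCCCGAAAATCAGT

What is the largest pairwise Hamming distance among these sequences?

11

Pairwise Hamming distances:
  Lib347 vs Lib375: 3
  Lib347 vs Lib77: 9
  Lib347 vs Lib373: 6
  Lib347 vs Lib204: 3
  Lib375 vs Lib77: 11
  Lib375 vs Lib373: 9
  Lib375 vs Lib204: 6
  Lib77 vs Lib373: 8
  Lib77 vs Lib204: 8
  Lib373 vs Lib204: 7
The largest is 11, between Lib375 and Lib77.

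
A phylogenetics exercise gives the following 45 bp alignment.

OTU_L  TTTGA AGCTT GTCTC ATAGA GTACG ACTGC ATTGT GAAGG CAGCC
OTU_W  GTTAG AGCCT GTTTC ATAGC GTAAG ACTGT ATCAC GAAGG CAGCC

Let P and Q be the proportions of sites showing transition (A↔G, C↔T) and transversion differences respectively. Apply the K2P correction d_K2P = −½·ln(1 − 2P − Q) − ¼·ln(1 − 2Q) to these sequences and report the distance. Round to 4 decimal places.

0.3101

The sequences differ at positions 1 (T/G, transversion), 4 (G/A, transition), 5 (A/G, transition), 9 (T/C, transition), 13 (C/T, transition), 20 (A/C, transversion), 24 (C/A, transversion), 30 (C/T, transition), 33 (T/C, transition), 34 (G/A, transition), 35 (T/C, transition).
Of the 11 differences, 8 transitions and 3 transversions over 45 sites: P = 8/45 = 0.177778, Q = 3/45 = 0.066667.
d = −0.5·ln(0.577777) − 0.25·ln(0.866666) = −0.5·(-0.548567) − 0.25·(-0.143102) = 0.3101.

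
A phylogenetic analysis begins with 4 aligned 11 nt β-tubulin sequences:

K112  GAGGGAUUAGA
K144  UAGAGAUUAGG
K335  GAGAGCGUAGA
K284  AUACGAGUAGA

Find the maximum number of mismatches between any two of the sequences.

Pairwise Hamming distances:
  K112 vs K144: 3
  K112 vs K335: 3
  K112 vs K284: 5
  K144 vs K335: 4
  K144 vs K284: 6
  K335 vs K284: 5
The largest is 6, between K144 and K284.

6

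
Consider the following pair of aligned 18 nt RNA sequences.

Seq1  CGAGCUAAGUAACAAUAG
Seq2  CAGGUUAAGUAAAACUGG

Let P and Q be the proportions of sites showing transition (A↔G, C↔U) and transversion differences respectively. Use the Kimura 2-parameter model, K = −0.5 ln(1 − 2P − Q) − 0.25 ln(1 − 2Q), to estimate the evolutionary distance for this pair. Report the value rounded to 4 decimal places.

0.4683

Mismatches occur at site 2 (G/A, transition), site 3 (A/G, transition), site 5 (C/U, transition), site 13 (C/A, transversion), site 15 (A/C, transversion), site 17 (A/G, transition).
Of the 6 differences, 4 transitions and 2 transversions over 18 sites: P = 4/18 = 0.222222, Q = 2/18 = 0.111111.
d = −0.5·ln(0.444445) − 0.25·ln(0.777778) = −0.5·(-0.810929) − 0.25·(-0.251314) = 0.4683.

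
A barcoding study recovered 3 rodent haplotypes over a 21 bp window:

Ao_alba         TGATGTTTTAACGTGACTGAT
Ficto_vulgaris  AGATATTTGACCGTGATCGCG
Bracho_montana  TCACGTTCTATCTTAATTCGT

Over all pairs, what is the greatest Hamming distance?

Pairwise Hamming distances:
  Ao_alba vs Ficto_vulgaris: 8
  Ao_alba vs Bracho_montana: 9
  Ficto_vulgaris vs Bracho_montana: 13
The largest is 13, between Ficto_vulgaris and Bracho_montana.

13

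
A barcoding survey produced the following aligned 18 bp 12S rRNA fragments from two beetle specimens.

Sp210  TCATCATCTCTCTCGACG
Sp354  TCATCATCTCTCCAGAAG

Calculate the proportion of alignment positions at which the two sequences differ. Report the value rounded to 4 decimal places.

0.1667

Differing sites — 13:T/C; 14:C/A; 17:C/A.
There are 3 differences over 18 sites, so p = 3/18 = 0.1667.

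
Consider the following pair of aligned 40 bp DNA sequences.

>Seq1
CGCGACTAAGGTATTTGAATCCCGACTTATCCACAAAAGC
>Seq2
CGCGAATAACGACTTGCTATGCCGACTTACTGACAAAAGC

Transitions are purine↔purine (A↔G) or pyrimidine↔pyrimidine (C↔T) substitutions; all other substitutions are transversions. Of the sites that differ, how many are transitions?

2

Differing sites — 6:C/A (Tv); 10:G/C (Tv); 12:T/A (Tv); 13:A/C (Tv); 16:T/G (Tv); 17:G/C (Tv); 18:A/T (Tv); 21:C/G (Tv); 30:T/C (Ti); 31:C/T (Ti); 32:C/G (Tv).
Of the 11 differences, 2 transitions and 9 transversions, so the answer is 2.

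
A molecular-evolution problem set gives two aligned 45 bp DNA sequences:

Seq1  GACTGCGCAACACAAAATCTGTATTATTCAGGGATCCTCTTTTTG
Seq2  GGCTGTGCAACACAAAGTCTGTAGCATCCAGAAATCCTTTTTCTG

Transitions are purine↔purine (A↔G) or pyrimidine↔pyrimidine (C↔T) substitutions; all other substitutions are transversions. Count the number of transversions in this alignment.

1

The sequences differ at positions 2 (A/G, transition), 6 (C/T, transition), 17 (A/G, transition), 24 (T/G, transversion), 25 (T/C, transition), 28 (T/C, transition), 32 (G/A, transition), 33 (G/A, transition), 39 (C/T, transition), 43 (T/C, transition).
Of the 10 differences, 9 transitions and 1 transversion, so the answer is 1.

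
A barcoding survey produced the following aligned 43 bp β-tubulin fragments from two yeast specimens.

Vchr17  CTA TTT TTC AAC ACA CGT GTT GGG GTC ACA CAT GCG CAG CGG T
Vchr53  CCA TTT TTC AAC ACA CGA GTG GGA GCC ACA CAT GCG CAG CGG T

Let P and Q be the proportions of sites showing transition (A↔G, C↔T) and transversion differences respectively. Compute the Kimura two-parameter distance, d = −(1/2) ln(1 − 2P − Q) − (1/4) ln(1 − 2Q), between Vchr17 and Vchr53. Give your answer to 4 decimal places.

Mismatches occur at site 2 (T→C, transition), site 18 (T→A, transversion), site 21 (T→G, transversion), site 24 (G→A, transition), site 26 (T→C, transition).
Of the 5 differences, 3 transitions and 2 transversions over 43 sites: P = 3/43 = 0.069767, Q = 2/43 = 0.046512.
d = −0.5·ln(0.813954) − 0.25·ln(0.906976) = −0.5·(-0.205851) − 0.25·(-0.097639) = 0.1273.

0.1273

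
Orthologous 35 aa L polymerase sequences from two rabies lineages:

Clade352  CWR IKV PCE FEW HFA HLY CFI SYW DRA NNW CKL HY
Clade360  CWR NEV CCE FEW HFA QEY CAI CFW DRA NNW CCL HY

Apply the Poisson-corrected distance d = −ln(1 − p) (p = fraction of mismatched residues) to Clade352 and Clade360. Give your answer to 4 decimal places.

The sequences differ at positions 4 (I/N), 5 (K/E), 7 (P/C), 16 (H/Q), 17 (L/E), 20 (F/A), 22 (S/C), 23 (Y/F), 32 (K/C).
p = 9/35 = 0.257143.
d = −ln(1 − 0.257143) = −ln(0.742857) = 0.2973.

0.2973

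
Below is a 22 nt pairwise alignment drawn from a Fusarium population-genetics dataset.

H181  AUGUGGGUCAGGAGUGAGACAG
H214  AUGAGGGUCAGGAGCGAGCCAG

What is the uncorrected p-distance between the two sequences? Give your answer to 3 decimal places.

0.136

Mismatches occur at site 4 (U→A), site 15 (U→C), site 19 (A→C).
There are 3 differences over 22 sites, so p = 3/22 = 0.136.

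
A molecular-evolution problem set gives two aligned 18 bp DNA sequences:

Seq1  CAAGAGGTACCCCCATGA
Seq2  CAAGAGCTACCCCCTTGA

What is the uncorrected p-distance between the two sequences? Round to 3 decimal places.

Differing sites — 7:G/C; 15:A/T.
There are 2 differences over 18 sites, so p = 2/18 = 0.111.

0.111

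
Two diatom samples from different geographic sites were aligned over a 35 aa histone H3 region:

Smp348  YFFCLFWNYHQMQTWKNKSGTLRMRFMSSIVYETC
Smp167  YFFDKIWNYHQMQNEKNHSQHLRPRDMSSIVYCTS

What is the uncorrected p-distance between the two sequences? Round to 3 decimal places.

0.343

Mismatches occur at site 4 (C↔D), site 5 (L↔K), site 6 (F↔I), site 14 (T↔N), site 15 (W↔E), site 18 (K↔H), site 20 (G↔Q), site 21 (T↔H), site 24 (M↔P), site 26 (F↔D), site 33 (E↔C), site 35 (C↔S).
There are 12 differences over 35 sites, so p = 12/35 = 0.343.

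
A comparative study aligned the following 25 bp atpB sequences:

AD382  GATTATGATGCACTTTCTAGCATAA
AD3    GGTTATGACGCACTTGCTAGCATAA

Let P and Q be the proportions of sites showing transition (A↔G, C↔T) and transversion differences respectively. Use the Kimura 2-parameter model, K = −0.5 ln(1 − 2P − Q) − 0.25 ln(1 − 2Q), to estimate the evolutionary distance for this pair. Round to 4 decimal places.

The sequences differ at positions 2 (A/G, transition), 9 (T/C, transition), 16 (T/G, transversion).
Of the 3 differences, 2 transitions and 1 transversion over 25 sites: P = 2/25 = 0.080000, Q = 1/25 = 0.040000.
d = −0.5·ln(0.800000) − 0.25·ln(0.920000) = −0.5·(-0.223144) − 0.25·(-0.083382) = 0.1324.

0.1324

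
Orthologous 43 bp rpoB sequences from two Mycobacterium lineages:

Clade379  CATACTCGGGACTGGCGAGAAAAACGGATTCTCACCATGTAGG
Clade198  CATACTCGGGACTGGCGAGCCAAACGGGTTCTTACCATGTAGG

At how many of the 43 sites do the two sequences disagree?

Mismatches occur at site 20 (A↔C), site 21 (A↔C), site 28 (A↔G), site 33 (C↔T).
That gives 4 mismatches out of 43 aligned sites, so the Hamming distance is 4.

4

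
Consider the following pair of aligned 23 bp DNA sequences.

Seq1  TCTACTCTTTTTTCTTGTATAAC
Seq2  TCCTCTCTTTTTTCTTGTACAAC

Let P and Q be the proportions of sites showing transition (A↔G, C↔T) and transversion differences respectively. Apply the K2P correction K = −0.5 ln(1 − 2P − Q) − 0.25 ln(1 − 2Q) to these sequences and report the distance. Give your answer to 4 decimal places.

0.1453

The sequences differ at positions 3 (T/C, transition), 4 (A/T, transversion), 20 (T/C, transition).
Of the 3 differences, 2 transitions and 1 transversion over 23 sites: P = 2/23 = 0.086957, Q = 1/23 = 0.043478.
d = −0.5·ln(0.782608) − 0.25·ln(0.913044) = −0.5·(-0.245123) − 0.25·(-0.090971) = 0.1453.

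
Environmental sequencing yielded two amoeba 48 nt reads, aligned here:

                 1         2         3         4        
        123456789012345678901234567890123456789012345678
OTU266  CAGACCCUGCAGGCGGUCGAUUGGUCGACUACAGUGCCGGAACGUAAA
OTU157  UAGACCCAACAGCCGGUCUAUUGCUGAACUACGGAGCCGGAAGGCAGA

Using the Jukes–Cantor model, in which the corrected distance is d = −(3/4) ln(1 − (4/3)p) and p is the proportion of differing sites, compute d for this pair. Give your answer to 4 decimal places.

Mismatches occur at site 1 (C→U), site 8 (U→A), site 9 (G→A), site 13 (G→C), site 19 (G→U), site 24 (G→C), site 26 (C→G), site 27 (G→A), site 33 (A→G), site 35 (U→A), site 43 (C→G), site 45 (U→C), site 47 (A→G).
p = 13/48 = 0.270833.
d = −0.75 · ln(1 − (4/3)·0.270833) = −0.75 · ln(0.638889) = −0.75 · (-0.448025) = 0.3360.

0.3360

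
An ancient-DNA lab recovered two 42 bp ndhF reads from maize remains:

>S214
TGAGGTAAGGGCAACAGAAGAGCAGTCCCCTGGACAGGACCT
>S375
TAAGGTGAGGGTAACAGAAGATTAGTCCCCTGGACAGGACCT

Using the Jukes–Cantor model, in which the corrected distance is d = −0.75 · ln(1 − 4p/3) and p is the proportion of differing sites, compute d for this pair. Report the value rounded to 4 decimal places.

The sequences differ at positions 2 (G/A), 7 (A/G), 12 (C/T), 22 (G/T), 23 (C/T).
p = 5/42 = 0.119048.
d = −0.75 · ln(1 − (4/3)·0.119048) = −0.75 · ln(0.841269) = −0.75 · (-0.172844) = 0.1296.

0.1296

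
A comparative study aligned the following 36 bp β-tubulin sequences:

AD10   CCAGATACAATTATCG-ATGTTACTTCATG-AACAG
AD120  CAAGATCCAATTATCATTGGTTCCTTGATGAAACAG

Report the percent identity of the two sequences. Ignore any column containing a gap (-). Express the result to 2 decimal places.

79.41%

Excluding the 2 gap columns leaves 34 comparable sites.
The sequences differ at positions 2 (C/A), 7 (A/C), 16 (G/A), 18 (A/T), 19 (T/G), 23 (A/C), 27 (C/G).
27 of the 34 comparable sites match, so the percent identity is 27/34 × 100 = 79.41%.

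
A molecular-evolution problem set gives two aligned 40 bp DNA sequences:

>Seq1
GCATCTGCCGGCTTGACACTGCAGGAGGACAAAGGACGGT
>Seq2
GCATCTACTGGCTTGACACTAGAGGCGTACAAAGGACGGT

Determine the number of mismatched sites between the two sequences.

Mismatches occur at site 7 (G→A), site 9 (C→T), site 21 (G→A), site 22 (C→G), site 26 (A→C), site 28 (G→T).
That gives 6 mismatches out of 40 aligned sites, so the Hamming distance is 6.

6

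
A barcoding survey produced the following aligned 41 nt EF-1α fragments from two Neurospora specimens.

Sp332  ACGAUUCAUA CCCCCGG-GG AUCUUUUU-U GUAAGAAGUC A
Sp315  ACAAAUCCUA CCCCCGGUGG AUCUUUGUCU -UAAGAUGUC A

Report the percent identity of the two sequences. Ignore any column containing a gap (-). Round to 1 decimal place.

86.8%

Excluding the 3 gap columns leaves 38 comparable sites.
Differing sites — 3:G/A; 5:U/A; 8:A/C; 27:U/G; 37:A/U.
33 of the 38 comparable sites match, so the percent identity is 33/38 × 100 = 86.8%.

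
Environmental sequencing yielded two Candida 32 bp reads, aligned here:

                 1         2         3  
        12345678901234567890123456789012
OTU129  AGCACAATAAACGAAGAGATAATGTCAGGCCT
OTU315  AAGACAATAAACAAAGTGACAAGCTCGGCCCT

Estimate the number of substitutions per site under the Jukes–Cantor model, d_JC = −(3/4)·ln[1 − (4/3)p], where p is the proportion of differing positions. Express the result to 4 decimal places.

Differing sites — 2:G/A; 3:C/G; 13:G/A; 17:A/T; 20:T/C; 23:T/G; 24:G/C; 27:A/G; 29:G/C.
p = 9/32 = 0.281250.
d = −0.75 · ln(1 − (4/3)·0.281250) = −0.75 · ln(0.625000) = −0.75 · (-0.470004) = 0.3525.

0.3525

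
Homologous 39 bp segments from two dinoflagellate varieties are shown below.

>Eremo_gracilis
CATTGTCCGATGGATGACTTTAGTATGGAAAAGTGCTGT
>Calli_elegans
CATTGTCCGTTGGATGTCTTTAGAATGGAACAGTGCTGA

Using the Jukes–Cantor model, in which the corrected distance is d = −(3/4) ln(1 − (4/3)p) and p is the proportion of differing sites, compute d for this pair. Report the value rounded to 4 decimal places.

0.1406

Differing sites — 10:A/T; 17:A/T; 24:T/A; 31:A/C; 39:T/A.
p = 5/39 = 0.128205.
d = −0.75 · ln(1 − (4/3)·0.128205) = −0.75 · ln(0.829060) = −0.75 · (-0.187463) = 0.1406.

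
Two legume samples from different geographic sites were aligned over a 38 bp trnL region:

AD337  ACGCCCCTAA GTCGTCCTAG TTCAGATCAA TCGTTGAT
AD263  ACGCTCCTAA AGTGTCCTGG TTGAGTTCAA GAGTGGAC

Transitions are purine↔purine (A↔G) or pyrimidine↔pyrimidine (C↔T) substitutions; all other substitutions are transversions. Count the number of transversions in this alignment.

Mismatches occur at site 5 (C↔T, transition), site 11 (G↔A, transition), site 12 (T↔G, transversion), site 13 (C↔T, transition), site 19 (A↔G, transition), site 23 (C↔G, transversion), site 26 (A↔T, transversion), site 31 (T↔G, transversion), site 32 (C↔A, transversion), site 35 (T↔G, transversion), site 38 (T↔C, transition).
Of the 11 differences, 5 transitions and 6 transversions, so the answer is 6.

6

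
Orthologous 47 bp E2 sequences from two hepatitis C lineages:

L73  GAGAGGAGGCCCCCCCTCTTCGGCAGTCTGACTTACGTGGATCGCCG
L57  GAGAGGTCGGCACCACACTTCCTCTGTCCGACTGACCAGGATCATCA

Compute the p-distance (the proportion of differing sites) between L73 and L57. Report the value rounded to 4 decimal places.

0.3404

Differing sites — 7:A/T; 8:G/C; 10:C/G; 12:C/A; 15:C/A; 17:T/A; 22:G/C; 23:G/T; 25:A/T; 29:T/C; 34:T/G; 37:G/C; 38:T/A; 44:G/A; 45:C/T; 47:G/A.
There are 16 differences over 47 sites, so p = 16/47 = 0.3404.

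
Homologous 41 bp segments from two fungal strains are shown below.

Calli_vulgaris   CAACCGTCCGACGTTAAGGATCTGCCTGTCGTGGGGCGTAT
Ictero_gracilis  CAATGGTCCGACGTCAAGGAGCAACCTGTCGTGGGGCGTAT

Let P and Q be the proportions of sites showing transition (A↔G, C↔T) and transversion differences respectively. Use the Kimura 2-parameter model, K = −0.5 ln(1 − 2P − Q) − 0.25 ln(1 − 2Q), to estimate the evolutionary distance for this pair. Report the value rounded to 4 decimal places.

Differing sites — 4:C/T (Ti); 5:C/G (Tv); 15:T/C (Ti); 21:T/G (Tv); 23:T/A (Tv); 24:G/A (Ti).
Of the 6 differences, 3 transitions and 3 transversions over 41 sites: P = 3/41 = 0.073171, Q = 3/41 = 0.073171.
d = −0.5·ln(0.780487) − 0.25·ln(0.853658) = −0.5·(-0.247837) − 0.25·(-0.158225) = 0.1635.

0.1635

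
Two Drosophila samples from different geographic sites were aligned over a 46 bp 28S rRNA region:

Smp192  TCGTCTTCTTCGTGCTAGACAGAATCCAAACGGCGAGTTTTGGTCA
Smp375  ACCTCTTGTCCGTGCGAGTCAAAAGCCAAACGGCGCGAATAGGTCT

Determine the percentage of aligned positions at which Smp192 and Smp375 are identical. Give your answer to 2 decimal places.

The sequences differ at positions 1 (T/A), 3 (G/C), 8 (C/G), 10 (T/C), 16 (T/G), 19 (A/T), 22 (G/A), 25 (T/G), 36 (A/C), 38 (T/A), 39 (T/A), 41 (T/A), 46 (A/T).
33 of the 46 sites match, so the percent identity is 33/46 × 100 = 71.74%.

71.74%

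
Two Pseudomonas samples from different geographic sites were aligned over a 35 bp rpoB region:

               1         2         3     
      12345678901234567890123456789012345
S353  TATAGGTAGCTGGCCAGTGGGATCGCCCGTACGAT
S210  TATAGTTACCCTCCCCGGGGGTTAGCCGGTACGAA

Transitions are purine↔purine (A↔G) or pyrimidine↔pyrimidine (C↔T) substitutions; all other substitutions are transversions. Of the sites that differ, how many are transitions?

1

Differing sites — 6:G/T (Tv); 9:G/C (Tv); 11:T/C (Ti); 12:G/T (Tv); 13:G/C (Tv); 16:A/C (Tv); 18:T/G (Tv); 22:A/T (Tv); 24:C/A (Tv); 28:C/G (Tv); 35:T/A (Tv).
Of the 11 differences, 1 transition and 10 transversions, so the answer is 1.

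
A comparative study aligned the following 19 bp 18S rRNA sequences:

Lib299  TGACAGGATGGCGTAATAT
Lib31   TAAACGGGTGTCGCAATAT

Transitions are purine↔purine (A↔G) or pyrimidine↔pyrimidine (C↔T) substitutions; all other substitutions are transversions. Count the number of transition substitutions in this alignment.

Mismatches occur at site 2 (G→A, transition), site 4 (C→A, transversion), site 5 (A→C, transversion), site 8 (A→G, transition), site 11 (G→T, transversion), site 14 (T→C, transition).
Of the 6 differences, 3 transitions and 3 transversions, so the answer is 3.

3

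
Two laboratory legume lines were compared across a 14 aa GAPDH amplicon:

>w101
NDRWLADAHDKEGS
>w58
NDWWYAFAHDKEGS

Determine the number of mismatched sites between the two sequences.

Differing sites — 3:R/W; 5:L/Y; 7:D/F.
That gives 3 mismatches out of 14 aligned sites, so the Hamming distance is 3.

3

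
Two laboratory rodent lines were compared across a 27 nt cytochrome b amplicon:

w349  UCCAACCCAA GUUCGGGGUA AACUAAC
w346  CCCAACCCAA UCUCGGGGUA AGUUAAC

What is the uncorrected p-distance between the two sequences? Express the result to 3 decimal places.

Differing sites — 1:U/C; 11:G/U; 12:U/C; 22:A/G; 23:C/U.
There are 5 differences over 27 sites, so p = 5/27 = 0.185.

0.185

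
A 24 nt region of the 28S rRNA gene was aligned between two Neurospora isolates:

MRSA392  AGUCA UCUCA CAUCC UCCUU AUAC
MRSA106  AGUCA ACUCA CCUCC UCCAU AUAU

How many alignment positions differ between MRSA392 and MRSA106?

The sequences differ at positions 6 (U/A), 12 (A/C), 19 (U/A), 24 (C/U).
That gives 4 mismatches out of 24 aligned sites, so the Hamming distance is 4.

4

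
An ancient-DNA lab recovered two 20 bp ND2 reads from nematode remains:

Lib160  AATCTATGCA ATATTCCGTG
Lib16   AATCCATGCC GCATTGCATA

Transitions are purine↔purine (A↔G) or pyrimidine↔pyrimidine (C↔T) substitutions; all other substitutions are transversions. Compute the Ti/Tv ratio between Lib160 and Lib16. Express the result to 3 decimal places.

2.500

Mismatches occur at site 5 (T/C, transition), site 10 (A/C, transversion), site 11 (A/G, transition), site 12 (T/C, transition), site 16 (C/G, transversion), site 18 (G/A, transition), site 20 (G/A, transition).
Of the 7 differences, 5 transitions and 2 transversions, so Ti/Tv = 5/2 = 2.500.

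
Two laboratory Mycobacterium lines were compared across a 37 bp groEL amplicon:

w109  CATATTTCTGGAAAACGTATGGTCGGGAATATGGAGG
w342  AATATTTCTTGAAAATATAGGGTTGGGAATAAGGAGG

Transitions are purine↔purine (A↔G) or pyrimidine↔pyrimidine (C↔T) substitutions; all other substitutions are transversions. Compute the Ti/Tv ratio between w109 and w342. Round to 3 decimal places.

0.750

Mismatches occur at site 1 (C/A, transversion), site 10 (G/T, transversion), site 16 (C/T, transition), site 17 (G/A, transition), site 20 (T/G, transversion), site 24 (C/T, transition), site 32 (T/A, transversion).
Of the 7 differences, 3 transitions and 4 transversions, so Ti/Tv = 3/4 = 0.750.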